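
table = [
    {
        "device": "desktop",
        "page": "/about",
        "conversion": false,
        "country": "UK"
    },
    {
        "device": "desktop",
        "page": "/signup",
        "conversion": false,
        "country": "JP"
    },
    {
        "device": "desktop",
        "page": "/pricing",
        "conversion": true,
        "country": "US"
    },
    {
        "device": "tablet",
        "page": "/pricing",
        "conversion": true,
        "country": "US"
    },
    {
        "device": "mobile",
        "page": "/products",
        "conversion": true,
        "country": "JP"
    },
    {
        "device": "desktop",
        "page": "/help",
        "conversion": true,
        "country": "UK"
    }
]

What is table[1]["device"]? "desktop"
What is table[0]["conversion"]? False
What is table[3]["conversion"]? True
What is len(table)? 6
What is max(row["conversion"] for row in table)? True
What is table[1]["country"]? "JP"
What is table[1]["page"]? "/signup"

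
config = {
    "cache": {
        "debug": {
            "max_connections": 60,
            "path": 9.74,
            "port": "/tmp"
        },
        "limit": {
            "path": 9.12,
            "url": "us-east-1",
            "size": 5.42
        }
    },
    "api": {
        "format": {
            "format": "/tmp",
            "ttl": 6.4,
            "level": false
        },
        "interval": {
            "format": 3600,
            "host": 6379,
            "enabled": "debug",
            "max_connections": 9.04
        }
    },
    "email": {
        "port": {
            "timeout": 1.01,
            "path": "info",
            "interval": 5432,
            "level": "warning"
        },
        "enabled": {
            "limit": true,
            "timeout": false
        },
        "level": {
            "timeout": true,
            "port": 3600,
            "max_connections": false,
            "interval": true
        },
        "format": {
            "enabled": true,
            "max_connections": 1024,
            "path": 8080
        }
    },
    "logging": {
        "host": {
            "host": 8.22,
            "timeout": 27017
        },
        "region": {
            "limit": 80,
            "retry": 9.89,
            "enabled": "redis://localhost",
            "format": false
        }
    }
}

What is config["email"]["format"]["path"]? 8080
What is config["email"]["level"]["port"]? 3600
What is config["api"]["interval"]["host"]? 6379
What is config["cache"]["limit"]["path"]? 9.12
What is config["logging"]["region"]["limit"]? 80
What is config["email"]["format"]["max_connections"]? 1024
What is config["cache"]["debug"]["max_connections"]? 60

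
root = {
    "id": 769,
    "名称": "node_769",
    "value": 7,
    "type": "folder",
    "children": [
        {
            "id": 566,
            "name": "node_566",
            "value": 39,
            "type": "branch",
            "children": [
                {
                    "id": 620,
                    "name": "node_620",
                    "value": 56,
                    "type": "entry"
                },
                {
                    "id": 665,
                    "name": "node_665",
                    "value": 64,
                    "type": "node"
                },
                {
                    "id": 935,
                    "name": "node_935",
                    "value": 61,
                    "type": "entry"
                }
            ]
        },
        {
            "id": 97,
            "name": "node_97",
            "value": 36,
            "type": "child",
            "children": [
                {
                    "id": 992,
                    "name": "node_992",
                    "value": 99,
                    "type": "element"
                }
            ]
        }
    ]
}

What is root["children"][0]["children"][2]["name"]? "node_935"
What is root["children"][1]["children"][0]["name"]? "node_992"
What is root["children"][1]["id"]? 97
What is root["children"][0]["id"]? 566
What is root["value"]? 7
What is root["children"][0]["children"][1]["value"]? 64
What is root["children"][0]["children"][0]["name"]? "node_620"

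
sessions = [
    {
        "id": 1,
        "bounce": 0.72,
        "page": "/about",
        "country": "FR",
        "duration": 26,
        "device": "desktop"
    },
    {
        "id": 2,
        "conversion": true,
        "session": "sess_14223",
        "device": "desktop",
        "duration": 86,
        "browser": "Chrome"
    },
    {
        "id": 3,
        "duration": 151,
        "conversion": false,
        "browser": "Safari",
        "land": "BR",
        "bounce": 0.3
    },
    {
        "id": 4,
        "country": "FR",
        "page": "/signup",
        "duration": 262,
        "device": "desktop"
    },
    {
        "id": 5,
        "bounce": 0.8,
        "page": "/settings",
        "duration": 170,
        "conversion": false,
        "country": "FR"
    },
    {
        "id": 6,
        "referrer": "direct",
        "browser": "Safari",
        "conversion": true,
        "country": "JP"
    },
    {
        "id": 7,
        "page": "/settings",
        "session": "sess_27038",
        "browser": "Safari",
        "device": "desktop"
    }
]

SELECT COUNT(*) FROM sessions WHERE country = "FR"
3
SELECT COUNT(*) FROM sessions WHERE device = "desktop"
4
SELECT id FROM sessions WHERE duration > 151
[4, 5]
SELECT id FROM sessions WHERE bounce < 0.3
[]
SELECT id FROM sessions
[1, 2, 3, 4, 5, 6, 7]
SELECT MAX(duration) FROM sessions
262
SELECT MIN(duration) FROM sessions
26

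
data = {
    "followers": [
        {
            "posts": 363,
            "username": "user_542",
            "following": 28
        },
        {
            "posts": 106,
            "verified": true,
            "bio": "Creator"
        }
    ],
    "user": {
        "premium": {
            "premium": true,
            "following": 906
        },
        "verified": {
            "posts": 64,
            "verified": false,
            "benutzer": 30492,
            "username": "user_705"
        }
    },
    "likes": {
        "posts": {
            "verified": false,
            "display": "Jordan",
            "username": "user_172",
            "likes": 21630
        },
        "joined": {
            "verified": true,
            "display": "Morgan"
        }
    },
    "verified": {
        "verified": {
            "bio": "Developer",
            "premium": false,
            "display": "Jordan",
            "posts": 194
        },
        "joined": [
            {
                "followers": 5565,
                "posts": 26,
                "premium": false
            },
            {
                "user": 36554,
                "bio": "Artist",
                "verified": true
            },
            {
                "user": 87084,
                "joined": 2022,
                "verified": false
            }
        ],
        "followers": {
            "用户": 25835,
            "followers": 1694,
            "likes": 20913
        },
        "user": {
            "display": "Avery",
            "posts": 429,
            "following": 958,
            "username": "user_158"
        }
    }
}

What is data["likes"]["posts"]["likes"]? 21630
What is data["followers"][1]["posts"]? 106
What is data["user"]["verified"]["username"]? "user_705"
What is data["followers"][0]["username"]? "user_542"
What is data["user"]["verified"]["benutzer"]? 30492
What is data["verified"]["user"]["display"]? "Avery"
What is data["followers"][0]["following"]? 28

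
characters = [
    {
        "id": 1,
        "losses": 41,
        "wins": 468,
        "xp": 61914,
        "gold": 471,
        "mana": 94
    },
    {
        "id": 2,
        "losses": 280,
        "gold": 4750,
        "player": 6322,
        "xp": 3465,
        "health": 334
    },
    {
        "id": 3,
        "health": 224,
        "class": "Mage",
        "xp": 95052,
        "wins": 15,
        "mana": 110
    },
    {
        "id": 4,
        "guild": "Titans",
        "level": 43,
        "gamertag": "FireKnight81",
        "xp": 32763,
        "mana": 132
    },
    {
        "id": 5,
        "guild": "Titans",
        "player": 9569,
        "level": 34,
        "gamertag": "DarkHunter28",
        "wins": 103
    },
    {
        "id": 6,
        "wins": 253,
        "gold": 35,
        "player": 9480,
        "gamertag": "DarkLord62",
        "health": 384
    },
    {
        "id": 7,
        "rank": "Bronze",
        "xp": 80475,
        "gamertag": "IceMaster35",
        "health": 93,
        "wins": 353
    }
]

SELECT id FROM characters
[1, 2, 3, 4, 5, 6, 7]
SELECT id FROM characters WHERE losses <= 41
[1]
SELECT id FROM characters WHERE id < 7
[1, 2, 3, 4, 5, 6]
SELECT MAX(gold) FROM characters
4750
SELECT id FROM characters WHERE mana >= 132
[4]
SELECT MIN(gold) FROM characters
35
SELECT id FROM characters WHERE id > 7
[]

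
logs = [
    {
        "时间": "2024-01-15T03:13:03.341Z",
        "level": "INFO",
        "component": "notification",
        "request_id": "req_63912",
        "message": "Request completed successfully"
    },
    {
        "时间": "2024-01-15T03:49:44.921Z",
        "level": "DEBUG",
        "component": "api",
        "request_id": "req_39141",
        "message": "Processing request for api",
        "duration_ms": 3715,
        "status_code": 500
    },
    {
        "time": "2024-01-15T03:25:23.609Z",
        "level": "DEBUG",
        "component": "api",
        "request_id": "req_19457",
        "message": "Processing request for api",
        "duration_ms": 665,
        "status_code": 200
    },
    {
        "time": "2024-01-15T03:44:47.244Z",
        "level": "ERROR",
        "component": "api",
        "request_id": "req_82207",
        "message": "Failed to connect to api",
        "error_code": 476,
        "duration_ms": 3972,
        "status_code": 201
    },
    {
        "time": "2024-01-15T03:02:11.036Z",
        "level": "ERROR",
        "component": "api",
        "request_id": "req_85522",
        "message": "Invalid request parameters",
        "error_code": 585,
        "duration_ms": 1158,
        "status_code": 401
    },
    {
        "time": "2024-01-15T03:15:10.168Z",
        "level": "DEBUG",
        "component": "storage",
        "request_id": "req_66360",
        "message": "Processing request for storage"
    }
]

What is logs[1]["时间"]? "2024-01-15T03:49:44.921Z"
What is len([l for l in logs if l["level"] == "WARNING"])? 0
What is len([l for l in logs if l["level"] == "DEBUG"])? 3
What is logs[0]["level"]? "INFO"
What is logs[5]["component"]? "storage"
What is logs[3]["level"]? "ERROR"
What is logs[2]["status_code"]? 200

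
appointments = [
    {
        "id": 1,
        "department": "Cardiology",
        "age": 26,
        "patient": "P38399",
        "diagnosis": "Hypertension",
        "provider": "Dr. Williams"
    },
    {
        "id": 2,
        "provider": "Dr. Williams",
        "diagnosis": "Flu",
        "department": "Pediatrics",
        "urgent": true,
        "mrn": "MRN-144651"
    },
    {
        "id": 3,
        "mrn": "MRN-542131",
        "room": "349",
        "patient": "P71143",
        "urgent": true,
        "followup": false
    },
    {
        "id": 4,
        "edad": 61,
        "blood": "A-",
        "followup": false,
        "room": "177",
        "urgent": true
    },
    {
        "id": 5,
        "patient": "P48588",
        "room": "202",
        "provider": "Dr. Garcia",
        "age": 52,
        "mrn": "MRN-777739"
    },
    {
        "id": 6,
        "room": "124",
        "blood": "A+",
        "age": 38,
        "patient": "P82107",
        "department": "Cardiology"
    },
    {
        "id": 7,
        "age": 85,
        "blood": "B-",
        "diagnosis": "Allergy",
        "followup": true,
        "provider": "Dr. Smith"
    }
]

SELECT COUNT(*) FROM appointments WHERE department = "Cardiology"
2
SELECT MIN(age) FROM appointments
26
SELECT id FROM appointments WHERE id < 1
[]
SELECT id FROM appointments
[1, 2, 3, 4, 5, 6, 7]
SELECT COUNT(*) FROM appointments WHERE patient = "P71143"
1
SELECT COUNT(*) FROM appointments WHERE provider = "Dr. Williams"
2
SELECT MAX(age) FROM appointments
85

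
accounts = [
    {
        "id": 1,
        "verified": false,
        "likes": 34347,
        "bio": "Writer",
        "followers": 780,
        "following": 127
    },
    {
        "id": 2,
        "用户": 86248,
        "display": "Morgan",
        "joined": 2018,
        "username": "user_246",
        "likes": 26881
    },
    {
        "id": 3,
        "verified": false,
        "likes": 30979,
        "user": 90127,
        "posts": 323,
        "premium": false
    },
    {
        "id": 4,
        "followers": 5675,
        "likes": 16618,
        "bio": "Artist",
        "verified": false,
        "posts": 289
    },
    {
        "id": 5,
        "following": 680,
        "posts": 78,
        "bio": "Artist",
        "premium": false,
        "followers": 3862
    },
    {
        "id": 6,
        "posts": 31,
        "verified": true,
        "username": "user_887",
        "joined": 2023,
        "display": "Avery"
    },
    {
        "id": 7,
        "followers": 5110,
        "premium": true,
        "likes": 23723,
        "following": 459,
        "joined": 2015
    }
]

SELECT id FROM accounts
[1, 2, 3, 4, 5, 6, 7]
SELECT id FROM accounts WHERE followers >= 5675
[4]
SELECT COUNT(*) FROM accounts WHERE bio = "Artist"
2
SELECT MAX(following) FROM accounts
680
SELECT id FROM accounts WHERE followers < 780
[]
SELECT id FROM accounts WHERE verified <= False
[1, 3, 4]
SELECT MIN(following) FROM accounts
127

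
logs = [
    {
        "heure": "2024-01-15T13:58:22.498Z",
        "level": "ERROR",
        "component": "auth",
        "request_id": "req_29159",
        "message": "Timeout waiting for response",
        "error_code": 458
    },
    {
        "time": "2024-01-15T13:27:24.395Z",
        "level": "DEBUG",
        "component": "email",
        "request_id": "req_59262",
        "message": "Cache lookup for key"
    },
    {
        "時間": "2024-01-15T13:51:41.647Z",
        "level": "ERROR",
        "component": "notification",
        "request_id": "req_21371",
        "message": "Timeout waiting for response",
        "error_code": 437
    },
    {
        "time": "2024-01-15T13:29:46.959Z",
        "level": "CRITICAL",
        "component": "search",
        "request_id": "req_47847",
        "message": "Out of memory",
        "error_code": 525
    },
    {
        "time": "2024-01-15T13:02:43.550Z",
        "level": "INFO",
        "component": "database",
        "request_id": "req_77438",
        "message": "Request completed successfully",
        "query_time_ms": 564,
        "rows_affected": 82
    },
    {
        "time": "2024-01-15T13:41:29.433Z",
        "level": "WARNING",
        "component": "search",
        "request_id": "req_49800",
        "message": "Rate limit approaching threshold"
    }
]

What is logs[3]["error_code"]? 525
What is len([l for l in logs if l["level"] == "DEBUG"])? 1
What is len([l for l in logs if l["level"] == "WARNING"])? 1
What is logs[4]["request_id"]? "req_77438"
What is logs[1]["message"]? "Cache lookup for key"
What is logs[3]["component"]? "search"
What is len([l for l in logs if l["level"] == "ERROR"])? 2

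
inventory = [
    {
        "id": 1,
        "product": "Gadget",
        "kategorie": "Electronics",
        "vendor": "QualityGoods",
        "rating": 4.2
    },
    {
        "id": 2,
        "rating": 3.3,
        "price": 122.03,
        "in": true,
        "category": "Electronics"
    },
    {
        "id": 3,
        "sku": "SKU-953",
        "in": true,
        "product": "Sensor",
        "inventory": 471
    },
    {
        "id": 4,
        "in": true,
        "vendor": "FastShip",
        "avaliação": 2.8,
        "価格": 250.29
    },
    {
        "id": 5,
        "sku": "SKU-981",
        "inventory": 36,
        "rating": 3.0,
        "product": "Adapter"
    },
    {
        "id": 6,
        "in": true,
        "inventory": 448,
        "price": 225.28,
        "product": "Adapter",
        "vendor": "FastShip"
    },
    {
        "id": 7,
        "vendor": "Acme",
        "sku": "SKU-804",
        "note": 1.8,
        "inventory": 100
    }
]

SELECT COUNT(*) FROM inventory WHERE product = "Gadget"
1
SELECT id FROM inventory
[1, 2, 3, 4, 5, 6, 7]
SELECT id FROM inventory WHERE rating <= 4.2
[1, 2, 5]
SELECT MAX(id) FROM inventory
7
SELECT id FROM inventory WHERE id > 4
[5, 6, 7]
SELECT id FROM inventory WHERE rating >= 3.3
[1, 2]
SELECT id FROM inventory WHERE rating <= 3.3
[2, 5]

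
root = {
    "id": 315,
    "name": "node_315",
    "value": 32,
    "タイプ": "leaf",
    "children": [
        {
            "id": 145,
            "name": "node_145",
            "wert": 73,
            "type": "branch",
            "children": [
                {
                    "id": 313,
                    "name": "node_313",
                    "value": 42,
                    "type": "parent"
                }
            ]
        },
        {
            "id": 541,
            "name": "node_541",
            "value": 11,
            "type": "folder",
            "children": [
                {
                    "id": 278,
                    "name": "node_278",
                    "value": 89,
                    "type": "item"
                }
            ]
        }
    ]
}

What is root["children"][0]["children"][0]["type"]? "parent"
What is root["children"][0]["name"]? "node_145"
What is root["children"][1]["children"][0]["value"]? 89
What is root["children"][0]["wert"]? 73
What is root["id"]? 315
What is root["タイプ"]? "leaf"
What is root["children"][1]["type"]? "folder"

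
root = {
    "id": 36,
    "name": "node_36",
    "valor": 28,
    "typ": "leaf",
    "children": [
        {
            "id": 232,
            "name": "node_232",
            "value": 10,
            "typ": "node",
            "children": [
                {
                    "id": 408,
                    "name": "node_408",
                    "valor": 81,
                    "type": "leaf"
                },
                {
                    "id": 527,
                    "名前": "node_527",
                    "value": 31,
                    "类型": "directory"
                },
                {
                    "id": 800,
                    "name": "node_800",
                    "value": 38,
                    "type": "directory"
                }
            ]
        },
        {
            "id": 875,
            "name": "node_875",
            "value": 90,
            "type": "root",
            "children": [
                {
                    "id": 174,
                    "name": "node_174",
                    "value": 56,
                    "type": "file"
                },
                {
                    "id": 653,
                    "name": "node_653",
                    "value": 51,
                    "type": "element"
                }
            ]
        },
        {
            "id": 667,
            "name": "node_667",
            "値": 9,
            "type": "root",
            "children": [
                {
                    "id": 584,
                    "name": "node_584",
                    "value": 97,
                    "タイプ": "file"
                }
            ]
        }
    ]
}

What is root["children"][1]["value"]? 90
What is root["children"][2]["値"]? 9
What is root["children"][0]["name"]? "node_232"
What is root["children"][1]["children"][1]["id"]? 653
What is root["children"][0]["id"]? 232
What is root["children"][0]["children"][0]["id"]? 408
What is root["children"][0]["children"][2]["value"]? 38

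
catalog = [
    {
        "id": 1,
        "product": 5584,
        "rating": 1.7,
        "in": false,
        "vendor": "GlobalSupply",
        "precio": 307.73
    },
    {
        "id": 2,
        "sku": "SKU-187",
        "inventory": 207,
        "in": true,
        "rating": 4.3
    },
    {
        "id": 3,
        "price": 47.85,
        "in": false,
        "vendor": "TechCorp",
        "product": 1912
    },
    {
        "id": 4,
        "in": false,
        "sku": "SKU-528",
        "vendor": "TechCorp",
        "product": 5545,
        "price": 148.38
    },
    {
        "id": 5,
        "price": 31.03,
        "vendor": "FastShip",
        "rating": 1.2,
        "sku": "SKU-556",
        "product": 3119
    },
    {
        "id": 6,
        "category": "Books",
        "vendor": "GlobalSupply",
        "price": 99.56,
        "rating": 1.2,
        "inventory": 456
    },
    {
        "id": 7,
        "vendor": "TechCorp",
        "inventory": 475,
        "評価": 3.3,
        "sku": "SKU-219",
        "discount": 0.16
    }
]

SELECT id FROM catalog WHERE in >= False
[1, 2, 3, 4]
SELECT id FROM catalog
[1, 2, 3, 4, 5, 6, 7]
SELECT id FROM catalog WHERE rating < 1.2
[]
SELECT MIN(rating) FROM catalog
1.2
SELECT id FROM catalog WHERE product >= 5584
[1]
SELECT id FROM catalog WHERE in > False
[2]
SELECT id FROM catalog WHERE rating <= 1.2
[5, 6]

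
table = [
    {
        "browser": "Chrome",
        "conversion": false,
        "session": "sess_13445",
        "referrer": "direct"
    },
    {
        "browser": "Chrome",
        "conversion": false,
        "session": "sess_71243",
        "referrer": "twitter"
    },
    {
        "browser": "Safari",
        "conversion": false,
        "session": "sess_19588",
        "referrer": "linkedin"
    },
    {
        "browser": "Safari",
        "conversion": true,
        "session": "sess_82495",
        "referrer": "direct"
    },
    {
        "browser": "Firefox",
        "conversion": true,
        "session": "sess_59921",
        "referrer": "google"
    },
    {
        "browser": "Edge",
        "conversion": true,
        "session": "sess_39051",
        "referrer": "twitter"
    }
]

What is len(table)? 6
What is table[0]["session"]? "sess_13445"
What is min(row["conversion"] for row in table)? False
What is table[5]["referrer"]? "twitter"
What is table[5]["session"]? "sess_39051"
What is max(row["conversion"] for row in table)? True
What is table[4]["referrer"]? "google"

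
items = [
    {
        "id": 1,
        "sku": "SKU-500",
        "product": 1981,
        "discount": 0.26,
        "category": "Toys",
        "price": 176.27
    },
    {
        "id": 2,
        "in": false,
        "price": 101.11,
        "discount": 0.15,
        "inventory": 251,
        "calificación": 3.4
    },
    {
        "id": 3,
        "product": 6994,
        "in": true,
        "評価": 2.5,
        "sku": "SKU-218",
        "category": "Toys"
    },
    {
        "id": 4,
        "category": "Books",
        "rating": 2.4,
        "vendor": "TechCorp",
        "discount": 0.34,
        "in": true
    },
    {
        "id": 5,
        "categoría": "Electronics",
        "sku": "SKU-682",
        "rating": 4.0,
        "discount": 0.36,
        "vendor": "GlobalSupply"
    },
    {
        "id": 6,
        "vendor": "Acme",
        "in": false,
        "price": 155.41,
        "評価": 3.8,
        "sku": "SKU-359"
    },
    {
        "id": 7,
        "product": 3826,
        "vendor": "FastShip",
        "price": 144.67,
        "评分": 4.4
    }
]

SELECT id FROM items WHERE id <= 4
[1, 2, 3, 4]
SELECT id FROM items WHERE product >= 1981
[1, 3, 7]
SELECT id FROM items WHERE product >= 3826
[3, 7]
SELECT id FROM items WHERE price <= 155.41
[2, 6, 7]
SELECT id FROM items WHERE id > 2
[3, 4, 5, 6, 7]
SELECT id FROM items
[1, 2, 3, 4, 5, 6, 7]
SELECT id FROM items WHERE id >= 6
[6, 7]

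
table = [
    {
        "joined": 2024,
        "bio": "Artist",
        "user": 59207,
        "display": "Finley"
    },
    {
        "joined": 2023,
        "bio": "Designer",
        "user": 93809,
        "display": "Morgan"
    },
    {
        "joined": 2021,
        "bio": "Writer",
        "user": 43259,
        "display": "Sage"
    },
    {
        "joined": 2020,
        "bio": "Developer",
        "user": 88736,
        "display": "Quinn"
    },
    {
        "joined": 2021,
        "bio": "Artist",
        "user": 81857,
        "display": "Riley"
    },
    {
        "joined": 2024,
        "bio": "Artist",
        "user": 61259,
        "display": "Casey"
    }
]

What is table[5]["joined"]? 2024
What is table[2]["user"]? 43259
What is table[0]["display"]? "Finley"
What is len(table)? 6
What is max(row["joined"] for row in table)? 2024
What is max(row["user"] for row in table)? 93809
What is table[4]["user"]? 81857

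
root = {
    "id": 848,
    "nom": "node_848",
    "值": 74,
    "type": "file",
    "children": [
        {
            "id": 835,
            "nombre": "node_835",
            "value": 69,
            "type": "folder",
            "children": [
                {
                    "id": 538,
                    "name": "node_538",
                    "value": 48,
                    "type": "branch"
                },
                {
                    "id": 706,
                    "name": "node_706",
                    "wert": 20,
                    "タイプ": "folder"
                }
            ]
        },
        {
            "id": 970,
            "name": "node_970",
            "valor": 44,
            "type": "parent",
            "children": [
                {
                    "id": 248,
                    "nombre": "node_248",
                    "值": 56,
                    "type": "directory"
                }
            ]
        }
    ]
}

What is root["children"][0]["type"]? "folder"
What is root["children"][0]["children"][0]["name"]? "node_538"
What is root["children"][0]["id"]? 835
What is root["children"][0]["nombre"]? "node_835"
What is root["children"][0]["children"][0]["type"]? "branch"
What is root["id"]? 848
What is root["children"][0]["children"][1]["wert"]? 20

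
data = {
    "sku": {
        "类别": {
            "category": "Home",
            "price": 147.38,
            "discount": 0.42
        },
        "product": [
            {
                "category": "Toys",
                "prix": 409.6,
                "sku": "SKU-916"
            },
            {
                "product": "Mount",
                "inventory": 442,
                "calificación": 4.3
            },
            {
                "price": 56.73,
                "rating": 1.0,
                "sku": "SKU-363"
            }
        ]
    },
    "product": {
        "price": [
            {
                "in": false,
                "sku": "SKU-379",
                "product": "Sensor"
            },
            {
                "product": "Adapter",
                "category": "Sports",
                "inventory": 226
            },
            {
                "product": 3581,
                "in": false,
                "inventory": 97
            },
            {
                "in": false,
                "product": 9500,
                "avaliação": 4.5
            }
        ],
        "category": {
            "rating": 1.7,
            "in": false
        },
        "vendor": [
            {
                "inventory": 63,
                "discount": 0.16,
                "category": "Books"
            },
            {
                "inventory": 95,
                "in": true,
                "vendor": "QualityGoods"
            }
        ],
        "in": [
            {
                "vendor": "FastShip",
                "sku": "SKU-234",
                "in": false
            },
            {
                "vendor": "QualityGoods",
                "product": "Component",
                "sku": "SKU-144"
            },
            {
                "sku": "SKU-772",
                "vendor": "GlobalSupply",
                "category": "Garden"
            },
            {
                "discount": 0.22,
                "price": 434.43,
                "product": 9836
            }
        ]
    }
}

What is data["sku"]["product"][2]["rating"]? 1.0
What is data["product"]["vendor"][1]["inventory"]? 95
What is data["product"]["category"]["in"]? False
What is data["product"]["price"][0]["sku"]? "SKU-379"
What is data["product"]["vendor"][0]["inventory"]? 63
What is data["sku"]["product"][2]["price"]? 56.73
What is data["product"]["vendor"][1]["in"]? True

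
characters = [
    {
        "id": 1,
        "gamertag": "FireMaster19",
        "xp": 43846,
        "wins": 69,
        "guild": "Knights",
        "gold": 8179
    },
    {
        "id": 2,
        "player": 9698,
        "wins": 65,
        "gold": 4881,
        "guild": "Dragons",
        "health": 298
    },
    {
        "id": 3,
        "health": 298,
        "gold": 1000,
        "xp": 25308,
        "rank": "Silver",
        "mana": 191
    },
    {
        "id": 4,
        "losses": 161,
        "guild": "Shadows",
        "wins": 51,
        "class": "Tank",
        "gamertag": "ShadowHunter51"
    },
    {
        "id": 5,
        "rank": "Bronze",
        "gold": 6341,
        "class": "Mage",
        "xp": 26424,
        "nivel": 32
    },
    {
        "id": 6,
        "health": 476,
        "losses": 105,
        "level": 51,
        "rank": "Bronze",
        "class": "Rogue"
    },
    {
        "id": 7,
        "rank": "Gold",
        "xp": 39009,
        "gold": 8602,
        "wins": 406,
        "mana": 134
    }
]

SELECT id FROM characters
[1, 2, 3, 4, 5, 6, 7]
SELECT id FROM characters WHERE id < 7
[1, 2, 3, 4, 5, 6]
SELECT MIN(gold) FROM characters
1000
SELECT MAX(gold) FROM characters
8602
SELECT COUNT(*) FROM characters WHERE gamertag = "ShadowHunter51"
1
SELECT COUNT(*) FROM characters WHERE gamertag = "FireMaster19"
1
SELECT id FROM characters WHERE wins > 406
[]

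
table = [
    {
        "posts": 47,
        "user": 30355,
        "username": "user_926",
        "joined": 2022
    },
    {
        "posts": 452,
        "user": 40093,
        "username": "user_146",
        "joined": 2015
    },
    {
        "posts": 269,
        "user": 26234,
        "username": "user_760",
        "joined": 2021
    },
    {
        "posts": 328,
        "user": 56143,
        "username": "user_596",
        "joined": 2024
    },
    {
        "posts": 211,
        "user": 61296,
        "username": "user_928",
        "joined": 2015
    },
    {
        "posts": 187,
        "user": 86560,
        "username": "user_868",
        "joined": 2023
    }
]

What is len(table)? 6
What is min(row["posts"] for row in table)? 47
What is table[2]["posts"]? 269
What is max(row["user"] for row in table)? 86560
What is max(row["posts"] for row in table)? 452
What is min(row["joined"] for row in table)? 2015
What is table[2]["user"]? 26234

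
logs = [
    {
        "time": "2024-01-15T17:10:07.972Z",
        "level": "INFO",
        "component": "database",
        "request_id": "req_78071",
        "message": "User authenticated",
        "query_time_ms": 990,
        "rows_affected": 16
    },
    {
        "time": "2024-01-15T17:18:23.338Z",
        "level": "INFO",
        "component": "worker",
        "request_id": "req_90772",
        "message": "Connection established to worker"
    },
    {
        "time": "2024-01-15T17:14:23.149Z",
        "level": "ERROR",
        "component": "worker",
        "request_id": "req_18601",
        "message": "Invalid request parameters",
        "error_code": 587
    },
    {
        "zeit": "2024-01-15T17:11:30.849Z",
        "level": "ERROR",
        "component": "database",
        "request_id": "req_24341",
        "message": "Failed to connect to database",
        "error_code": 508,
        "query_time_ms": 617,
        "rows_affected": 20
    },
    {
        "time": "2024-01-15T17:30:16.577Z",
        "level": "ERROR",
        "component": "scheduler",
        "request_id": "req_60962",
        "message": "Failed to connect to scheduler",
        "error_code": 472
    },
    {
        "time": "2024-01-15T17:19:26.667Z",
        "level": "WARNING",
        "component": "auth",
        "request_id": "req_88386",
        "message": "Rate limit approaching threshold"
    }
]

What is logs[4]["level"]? "ERROR"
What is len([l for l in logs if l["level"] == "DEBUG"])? 0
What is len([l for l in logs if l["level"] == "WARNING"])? 1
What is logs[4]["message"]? "Failed to connect to scheduler"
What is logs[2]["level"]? "ERROR"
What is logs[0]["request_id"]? "req_78071"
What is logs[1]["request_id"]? "req_90772"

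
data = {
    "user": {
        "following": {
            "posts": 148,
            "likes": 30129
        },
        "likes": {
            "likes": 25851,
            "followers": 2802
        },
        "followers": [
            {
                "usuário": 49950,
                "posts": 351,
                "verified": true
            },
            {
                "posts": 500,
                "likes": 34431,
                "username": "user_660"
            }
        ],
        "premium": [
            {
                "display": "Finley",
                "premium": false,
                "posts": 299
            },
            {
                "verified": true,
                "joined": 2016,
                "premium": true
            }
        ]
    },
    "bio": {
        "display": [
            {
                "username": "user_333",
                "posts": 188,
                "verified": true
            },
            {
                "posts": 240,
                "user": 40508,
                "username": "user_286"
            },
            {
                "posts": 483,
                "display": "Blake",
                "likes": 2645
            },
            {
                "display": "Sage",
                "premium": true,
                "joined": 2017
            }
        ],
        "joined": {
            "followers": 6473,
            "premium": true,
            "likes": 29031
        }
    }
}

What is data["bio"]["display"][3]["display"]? "Sage"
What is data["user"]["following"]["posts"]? 148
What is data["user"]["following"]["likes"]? 30129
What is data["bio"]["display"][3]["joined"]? 2017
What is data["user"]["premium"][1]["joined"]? 2016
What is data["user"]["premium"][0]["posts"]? 299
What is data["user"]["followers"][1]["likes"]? 34431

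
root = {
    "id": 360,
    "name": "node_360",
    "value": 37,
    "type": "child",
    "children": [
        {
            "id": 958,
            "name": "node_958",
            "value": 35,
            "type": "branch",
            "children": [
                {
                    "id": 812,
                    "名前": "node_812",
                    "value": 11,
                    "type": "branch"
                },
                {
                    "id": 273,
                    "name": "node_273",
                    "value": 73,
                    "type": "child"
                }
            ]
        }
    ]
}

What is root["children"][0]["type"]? "branch"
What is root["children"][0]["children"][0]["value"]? 11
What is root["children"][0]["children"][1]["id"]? 273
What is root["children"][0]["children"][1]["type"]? "child"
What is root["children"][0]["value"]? 35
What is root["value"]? 37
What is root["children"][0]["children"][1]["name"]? "node_273"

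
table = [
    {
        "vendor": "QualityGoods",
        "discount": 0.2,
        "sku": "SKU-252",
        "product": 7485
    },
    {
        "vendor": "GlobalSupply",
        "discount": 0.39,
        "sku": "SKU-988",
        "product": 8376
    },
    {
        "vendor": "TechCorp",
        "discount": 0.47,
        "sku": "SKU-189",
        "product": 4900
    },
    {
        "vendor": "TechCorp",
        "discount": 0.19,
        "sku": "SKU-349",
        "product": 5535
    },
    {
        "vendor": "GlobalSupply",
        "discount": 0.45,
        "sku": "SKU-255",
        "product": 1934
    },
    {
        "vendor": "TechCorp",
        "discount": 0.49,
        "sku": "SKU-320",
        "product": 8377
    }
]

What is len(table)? 6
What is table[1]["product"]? 8376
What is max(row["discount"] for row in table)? 0.49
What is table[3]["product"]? 5535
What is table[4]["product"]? 1934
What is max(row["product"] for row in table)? 8377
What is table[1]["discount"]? 0.39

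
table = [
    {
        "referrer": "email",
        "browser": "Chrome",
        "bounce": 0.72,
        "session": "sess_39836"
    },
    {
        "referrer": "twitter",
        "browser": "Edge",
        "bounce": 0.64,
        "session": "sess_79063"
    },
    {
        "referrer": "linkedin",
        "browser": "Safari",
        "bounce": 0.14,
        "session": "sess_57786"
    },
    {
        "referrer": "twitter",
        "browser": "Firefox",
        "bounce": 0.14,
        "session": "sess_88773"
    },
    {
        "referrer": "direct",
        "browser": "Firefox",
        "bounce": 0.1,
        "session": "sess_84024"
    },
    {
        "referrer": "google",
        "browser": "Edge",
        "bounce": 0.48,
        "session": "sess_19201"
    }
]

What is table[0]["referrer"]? "email"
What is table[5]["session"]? "sess_19201"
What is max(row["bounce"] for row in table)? 0.72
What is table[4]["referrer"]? "direct"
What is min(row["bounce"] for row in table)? 0.1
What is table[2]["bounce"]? 0.14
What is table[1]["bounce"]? 0.64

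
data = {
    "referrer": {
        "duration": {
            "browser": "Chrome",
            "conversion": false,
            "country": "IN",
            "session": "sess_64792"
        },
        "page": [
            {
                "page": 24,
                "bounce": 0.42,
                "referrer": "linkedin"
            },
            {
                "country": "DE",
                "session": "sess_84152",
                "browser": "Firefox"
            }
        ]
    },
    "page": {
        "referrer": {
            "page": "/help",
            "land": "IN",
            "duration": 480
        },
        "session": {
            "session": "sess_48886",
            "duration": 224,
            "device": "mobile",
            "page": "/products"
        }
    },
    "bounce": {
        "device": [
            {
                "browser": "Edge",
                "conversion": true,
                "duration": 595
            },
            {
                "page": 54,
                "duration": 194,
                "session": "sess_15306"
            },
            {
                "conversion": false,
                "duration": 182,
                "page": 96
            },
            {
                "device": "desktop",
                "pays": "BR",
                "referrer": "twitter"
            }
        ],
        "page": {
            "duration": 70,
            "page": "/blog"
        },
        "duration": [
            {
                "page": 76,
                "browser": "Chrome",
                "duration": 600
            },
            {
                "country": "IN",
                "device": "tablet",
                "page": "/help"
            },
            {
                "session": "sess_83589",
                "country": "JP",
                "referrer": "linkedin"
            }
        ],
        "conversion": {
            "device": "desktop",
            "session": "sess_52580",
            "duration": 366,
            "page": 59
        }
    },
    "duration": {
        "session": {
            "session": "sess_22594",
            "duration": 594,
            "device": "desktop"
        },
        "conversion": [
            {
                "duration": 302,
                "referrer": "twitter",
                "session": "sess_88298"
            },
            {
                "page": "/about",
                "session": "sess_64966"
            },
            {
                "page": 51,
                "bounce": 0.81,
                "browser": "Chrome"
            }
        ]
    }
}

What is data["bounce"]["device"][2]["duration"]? 182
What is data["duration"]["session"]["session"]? "sess_22594"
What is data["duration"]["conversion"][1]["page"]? "/about"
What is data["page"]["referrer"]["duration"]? 480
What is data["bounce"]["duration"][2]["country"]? "JP"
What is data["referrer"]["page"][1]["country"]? "DE"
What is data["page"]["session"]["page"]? "/products"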